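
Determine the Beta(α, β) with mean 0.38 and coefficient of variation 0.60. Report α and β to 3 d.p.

σ = CV·μ = 0.60×0.38 = 0.22800, so σ² = 0.051984.
s+1 = μ(1−μ)/σ² = 0.2356/0.051984 = 4.5322, so s = α+β = 3.5322.
α = μs = 1.342, β = (1−μ)s = 2.190.

α = 1.342, β = 2.190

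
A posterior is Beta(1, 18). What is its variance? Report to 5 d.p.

0.00249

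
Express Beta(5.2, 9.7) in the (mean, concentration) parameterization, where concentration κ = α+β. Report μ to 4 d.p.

κ = α+β = 5.2+9.7 = 14.9; μ = α/κ = 5.2/14.9 = 0.3490.

μ = 0.3490, κ = 14.9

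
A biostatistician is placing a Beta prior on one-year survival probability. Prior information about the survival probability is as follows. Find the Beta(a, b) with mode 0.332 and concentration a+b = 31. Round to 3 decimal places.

a = 10.628, b = 20.372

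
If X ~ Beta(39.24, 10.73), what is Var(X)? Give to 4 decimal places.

α+β = 49.97 and αβ = 421.0452, so Var = αβ/[(α+β)²(α+β+1)] = 421.0452/127272.135873 = 0.0033.

0.0033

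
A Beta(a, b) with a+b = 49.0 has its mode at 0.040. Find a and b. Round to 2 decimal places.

a = 2.88, b = 46.12

For a,b>1 the mode is (a−1)/(a+b−2), so a = mode·(κ−2)+1 = 0.040×47.0+1 = 2.88.
And b = (1−mode)·(κ−2)+1 = 0.960×47.0+1 = 46.12.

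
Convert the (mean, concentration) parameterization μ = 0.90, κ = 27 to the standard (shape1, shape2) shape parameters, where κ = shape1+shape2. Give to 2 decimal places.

Split κ in proportion μ : (1−μ): shape1 = 0.90·27 = 24.30, shape2 = 27 − 24.30 = 2.70.

shape1 = 24.30, shape2 = 2.70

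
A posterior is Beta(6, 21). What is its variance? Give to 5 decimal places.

μ = 6/27 = 0.222222; Var = μ(1−μ)/(α+β+1) = 0.1728395/28 = 0.00617.

0.00617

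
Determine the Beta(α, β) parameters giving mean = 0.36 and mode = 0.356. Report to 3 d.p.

Let s = α+β. Mean gives α = μs = 0.36s; mode gives (α−1)/(s−2) = 0.356.
Substituting: 0.36s − 1 = 0.356(s−2) = 0.356s − 0.712, so 0.004s = 0.288 and s = 72.0000.
Then α = 0.36×72.0000 = 25.920 and β = s−α = 46.080.

α = 25.920, β = 46.080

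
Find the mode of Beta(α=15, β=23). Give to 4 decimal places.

0.3889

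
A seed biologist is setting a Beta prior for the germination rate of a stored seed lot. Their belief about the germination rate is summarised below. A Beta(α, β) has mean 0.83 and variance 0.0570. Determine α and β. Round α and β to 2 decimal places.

α = 1.22, β = 0.25

By moment matching, α+β = μ(1−μ)/σ² − 1 = (0.83·0.17)/0.0570 − 1 = 2.4754 − 1 = 1.4754.
Since α/(α+β) = μ, α = 0.83·1.4754 = 1.22 and β = 0.17·1.4754 = 0.25.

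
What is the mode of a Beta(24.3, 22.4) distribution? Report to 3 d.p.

0.521

With α,β > 1, mode = (α−1)/(α+β−2) = 23.3/44.7 = 0.521.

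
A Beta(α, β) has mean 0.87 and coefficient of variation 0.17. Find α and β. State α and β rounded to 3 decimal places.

Var = (CV·μ)² = (0.17×0.87)² = 0.021874.
α+β = μ(1−μ)/Var − 1 = 0.1131/0.021874 − 1 = 4.1704.
Thus α = 0.87·4.1704 = 3.628 and β = 0.13·4.1704 = 0.542.

α = 3.628, β = 0.542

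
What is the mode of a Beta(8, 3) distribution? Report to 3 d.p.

With α,β > 1, mode = (α−1)/(α+β−2) = 7/9 = 0.778.

0.778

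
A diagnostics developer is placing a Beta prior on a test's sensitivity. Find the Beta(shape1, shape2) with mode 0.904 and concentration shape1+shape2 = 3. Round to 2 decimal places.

shape1 = 1.90, shape2 = 1.10

For shape1,shape2>1 the mode is (shape1−1)/(shape1+shape2−2), so shape1 = mode·(κ−2)+1 = 0.904×1+1 = 1.90.
And shape2 = (1−mode)·(κ−2)+1 = 0.096×1+1 = 1.10.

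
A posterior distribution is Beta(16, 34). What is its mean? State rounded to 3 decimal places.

0.320

The Beta mean is α/(α+β) = 16/(16+34) = 0.320.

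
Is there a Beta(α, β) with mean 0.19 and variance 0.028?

The Beta variance bound is σ² < μ(1−μ).
Here μ(1−μ) = 0.19×0.81 = 0.1539, and 0.028 < 0.1539.

Yes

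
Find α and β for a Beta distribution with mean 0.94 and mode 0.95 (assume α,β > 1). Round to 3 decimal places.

α = 84.600, β = 5.400

With s = α+β: μ = α/s and mode = (α−1)/(s−2). Eliminating α = μs,
μs − 1 = m(s−2) ⇒ s(μ−m) = 1−2m ⇒ s = -0.90/-0.01 = 90.0000.
So α = μs = 84.600, β = (1−μ)s = 5.400.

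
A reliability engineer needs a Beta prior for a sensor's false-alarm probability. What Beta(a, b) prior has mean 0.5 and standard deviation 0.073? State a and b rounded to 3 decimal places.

σ² = 0.073² = 0.005329.
With s = a+b, Var = μ(1−μ)/(s+1), so s+1 = (0.5×0.5)/0.005329 = 46.9131 and s = 45.9131.
a = μs = 22.957, b = (1−μ)s = 22.957.

a = 22.957, b = 22.957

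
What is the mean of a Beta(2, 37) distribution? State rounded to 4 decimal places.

E[X] = α/(α+β) = 2/39 = 0.0513.

0.0513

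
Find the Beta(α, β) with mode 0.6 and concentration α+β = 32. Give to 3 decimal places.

α = 19.000, β = 13.000

Since the density peak of Beta(α,β) is at (α−1)/(α+β−2),
α = 1 + 0.6(32−2) = 19.000 and β = 32 − 19.000 = 13.000.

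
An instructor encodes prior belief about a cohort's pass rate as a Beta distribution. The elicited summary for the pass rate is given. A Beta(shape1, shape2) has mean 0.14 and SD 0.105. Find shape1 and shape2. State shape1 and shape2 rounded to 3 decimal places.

shape1 = 1.389, shape2 = 8.532

First σ² = 0.011025. Setting shape1 = μn, shape2 = (1−μ)n with n = shape1+shape2,
μ(1−μ)/(n+1) = 0.011025 ⇒ n+1 = 0.1204/0.011025 = 10.9206 ⇒ n = 9.9206.
Hence shape1 = 0.14×9.9206 = 1.389, shape2 = 0.86×9.9206 = 8.532.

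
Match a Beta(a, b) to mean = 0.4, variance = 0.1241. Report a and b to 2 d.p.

a = 0.37, b = 0.56

Write ν = a+b; then a = μν and Var = μ(1−μ)/(ν+1).
ν = μ(1−μ)/Var − 1 = 0.24/0.1241 − 1 = 0.9339.
a = 0.4·0.9339 = 0.37, b = 0.6·0.9339 = 0.56.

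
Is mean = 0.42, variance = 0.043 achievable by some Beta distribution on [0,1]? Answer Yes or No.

Yes

For any Beta, Var(X) < E[X]·(1−E[X]).
Here μ(1−μ) = 0.42×0.58 = 0.2436, and 0.043 < 0.2436.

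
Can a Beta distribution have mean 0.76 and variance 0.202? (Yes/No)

For any Beta, Var(X) < E[X]·(1−E[X]).
Here μ(1−μ) = 0.76×0.24 = 0.1824, and 0.202 ≥ 0.1824.

No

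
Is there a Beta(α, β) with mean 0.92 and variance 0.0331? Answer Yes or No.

Yes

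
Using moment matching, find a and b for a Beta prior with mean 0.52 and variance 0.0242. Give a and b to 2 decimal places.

By moment matching, a+b = μ(1−μ)/σ² − 1 = (0.52·0.48)/0.0242 − 1 = 10.3140 − 1 = 9.3140.
Since a/(a+b) = μ, a = 0.52·9.3140 = 4.84 and b = 0.48·9.3140 = 4.47.

a = 4.84, b = 4.47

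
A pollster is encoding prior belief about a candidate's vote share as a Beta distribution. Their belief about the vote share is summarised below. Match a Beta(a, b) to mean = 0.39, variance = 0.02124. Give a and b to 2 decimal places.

By moment matching, a+b = μ(1−μ)/σ² − 1 = (0.39·0.61)/0.02124 − 1 = 11.2006 − 1 = 10.2006.
Since a/(a+b) = μ, a = 0.39·10.2006 = 3.98 and b = 0.61·10.2006 = 6.22.

a = 3.98, b = 6.22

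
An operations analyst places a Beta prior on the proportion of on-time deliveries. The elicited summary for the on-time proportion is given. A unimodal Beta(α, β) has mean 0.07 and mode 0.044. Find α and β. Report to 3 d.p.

α = 2.455, β = 32.622

Let s = α+β. Mean gives α = μs = 0.07s; mode gives (α−1)/(s−2) = 0.044.
Substituting: 0.07s − 1 = 0.044(s−2) = 0.044s − 0.088, so 0.026s = 0.912 and s = 35.0769.
Then α = 0.07×35.0769 = 2.455 and β = s−α = 32.622.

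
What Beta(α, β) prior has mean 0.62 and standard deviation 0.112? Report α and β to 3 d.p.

Variance = 0.112² = 0.012544. The moment-matching identity α+β = μ(1−μ)/Var − 1 gives
α+β = 0.2356/0.012544 − 1 = 17.7819, so α = μ·17.7819 = 11.025 and β = (1−μ)·17.7819 = 6.757.

α = 11.025, β = 6.757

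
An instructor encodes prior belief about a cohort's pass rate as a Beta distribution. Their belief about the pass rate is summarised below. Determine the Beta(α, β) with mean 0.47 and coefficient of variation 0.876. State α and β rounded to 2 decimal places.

α = 0.22, β = 0.25

σ = CV·μ = 0.876×0.47 = 0.41172, so σ² = 0.169513.
s+1 = μ(1−μ)/σ² = 0.2491/0.169513 = 1.4695, so s = α+β = 0.4695.
α = μs = 0.22, β = (1−μ)s = 0.25.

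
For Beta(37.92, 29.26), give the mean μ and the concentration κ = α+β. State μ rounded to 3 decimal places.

μ = 0.564, κ = 67.18

κ = α+β = 37.92+29.26 = 67.18; μ = α/κ = 37.92/67.18 = 0.564.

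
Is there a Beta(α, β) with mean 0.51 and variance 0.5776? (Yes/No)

No

The Beta variance bound is σ² < μ(1−μ).
Here μ(1−μ) = 0.51×0.49 = 0.2499, and 0.5776 ≥ 0.2499.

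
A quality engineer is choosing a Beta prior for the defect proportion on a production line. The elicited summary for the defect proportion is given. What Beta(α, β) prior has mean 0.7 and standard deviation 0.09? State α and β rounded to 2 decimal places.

Variance = 0.09² = 0.0081. The moment-matching identity α+β = μ(1−μ)/Var − 1 gives
α+β = 0.21/0.0081 − 1 = 24.9259, so α = μ·24.9259 = 17.45 and β = (1−μ)·24.9259 = 7.48.

α = 17.45, β = 7.48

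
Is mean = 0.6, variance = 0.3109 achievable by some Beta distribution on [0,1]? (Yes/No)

No

For any Beta, Var(X) < E[X]·(1−E[X]).
Here μ(1−μ) = 0.6×0.4 = 0.24, and 0.3109 ≥ 0.24.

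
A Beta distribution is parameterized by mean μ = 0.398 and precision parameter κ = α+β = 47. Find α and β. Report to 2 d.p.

α = 18.71, β = 28.29

α = μκ = 0.398×47 = 18.71 and β = (1−μ)κ = 0.602×47 = 28.29.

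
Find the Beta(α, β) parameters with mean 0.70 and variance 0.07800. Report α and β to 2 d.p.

Write ν = α+β; then α = μν and Var = μ(1−μ)/(ν+1).
ν = μ(1−μ)/Var − 1 = 0.2100/0.07800 − 1 = 1.6923.
α = 0.70·1.6923 = 1.18, β = 0.30·1.6923 = 0.51.

α = 1.18, β = 0.51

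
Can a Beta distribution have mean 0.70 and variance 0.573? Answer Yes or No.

No

For any Beta, Var(X) < E[X]·(1−E[X]).
Here μ(1−μ) = 0.70×0.30 = 0.2100, and 0.573 ≥ 0.2100.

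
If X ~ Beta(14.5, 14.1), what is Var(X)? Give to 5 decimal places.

Var = αβ/[(α+β)²(α+β+1)] = (14.5×14.1)/(28.6²×29.6) = 204.45/24211.616 = 0.00844.

0.00844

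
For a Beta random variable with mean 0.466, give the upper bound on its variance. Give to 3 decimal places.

0.249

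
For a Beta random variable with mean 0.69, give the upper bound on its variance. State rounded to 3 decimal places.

Var = μ(1−μ)/(α+β+1), which approaches μ(1−μ) as α+β → 0.
So the supremum is μ(1−μ) = 0.69×0.31 = 0.214.

0.214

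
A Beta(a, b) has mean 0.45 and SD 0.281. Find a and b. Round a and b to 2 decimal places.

a = 0.96, b = 1.17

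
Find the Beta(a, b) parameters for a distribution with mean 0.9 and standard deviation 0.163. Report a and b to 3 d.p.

a = 2.149, b = 0.239

First σ² = 0.026569. Setting a = μn, b = (1−μ)n with n = a+b,
μ(1−μ)/(n+1) = 0.026569 ⇒ n+1 = 0.09/0.026569 = 3.3874 ⇒ n = 2.3874.
Hence a = 0.9×2.3874 = 2.149, b = 0.1×2.3874 = 0.239.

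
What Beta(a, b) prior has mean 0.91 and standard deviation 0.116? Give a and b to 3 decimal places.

Variance = 0.116² = 0.013456. The moment-matching identity a+b = μ(1−μ)/Var − 1 gives
a+b = 0.0819/0.013456 − 1 = 5.0865, so a = μ·5.0865 = 4.629 and b = (1−μ)·5.0865 = 0.458.

a = 4.629, b = 0.458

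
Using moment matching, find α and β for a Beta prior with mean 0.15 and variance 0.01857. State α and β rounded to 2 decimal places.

By moment matching, α+β = μ(1−μ)/σ² − 1 = (0.15·0.85)/0.01857 − 1 = 6.8659 − 1 = 5.8659.
Since α/(α+β) = μ, α = 0.15·5.8659 = 0.88 and β = 0.85·5.8659 = 4.99.

α = 0.88, β = 4.99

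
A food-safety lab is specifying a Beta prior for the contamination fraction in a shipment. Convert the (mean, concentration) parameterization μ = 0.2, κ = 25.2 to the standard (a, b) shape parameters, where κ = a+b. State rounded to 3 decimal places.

Split κ in proportion μ : (1−μ): a = 0.2·25.2 = 5.040, b = 25.2 − 5.040 = 20.160.

a = 5.040, b = 20.160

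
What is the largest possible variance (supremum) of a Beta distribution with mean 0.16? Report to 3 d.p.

Var = μ(1−μ)/(α+β+1), which approaches μ(1−μ) as α+β → 0.
So the supremum is μ(1−μ) = 0.16×0.84 = 0.134.

0.134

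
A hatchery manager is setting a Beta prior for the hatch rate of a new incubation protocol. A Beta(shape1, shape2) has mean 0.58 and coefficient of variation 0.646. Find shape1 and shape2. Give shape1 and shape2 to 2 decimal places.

shape1 = 0.43, shape2 = 0.31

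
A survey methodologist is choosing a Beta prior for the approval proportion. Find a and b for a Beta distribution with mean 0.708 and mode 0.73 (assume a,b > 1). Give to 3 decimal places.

With s = a+b: μ = a/s and mode = (a−1)/(s−2). Eliminating a = μs,
μs − 1 = m(s−2) ⇒ s(μ−m) = 1−2m ⇒ s = -0.46/-0.022 = 20.9091.
So a = μs = 14.804, b = (1−μ)s = 6.105.

a = 14.804, b = 6.105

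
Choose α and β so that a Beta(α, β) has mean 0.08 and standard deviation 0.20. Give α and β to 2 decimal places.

Variance = 0.20² = 0.0400. The moment-matching identity α+β = μ(1−μ)/Var − 1 gives
α+β = 0.0736/0.0400 − 1 = 0.8400, so α = μ·0.8400 = 0.07 and β = (1−μ)·0.8400 = 0.77.

α = 0.07, β = 0.77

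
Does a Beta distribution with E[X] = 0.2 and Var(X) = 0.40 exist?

No

A Beta with mean μ has variance μ(1−μ)/(α+β+1) < μ(1−μ).
Here μ(1−μ) = 0.2×0.8 = 0.16, and 0.40 ≥ 0.16.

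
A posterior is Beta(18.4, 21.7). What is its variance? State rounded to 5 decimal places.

0.00604

Var = αβ/[(α+β)²(α+β+1)] = (18.4×21.7)/(40.1²×41.1) = 399.28/66089.211 = 0.00604.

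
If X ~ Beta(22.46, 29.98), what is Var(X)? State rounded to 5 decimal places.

0.00458

Var = αβ/[(α+β)²(α+β+1)] = (22.46×29.98)/(52.44²×53.44) = 673.3508/146957.520384 = 0.00458.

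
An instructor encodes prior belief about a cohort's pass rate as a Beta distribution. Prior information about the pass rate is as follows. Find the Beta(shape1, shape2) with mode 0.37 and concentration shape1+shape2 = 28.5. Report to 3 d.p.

For shape1,shape2>1 the mode is (shape1−1)/(shape1+shape2−2), so shape1 = mode·(κ−2)+1 = 0.37×26.5+1 = 10.805.
And shape2 = (1−mode)·(κ−2)+1 = 0.63×26.5+1 = 17.695.

shape1 = 10.805, shape2 = 17.695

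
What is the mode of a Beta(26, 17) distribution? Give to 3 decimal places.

0.610

With α,β > 1, mode = (α−1)/(α+β−2) = 25/41 = 0.610.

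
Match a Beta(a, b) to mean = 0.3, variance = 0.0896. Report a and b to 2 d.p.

By moment matching, a+b = μ(1−μ)/σ² − 1 = (0.3·0.7)/0.0896 − 1 = 2.3438 − 1 = 1.3438.
Since a/(a+b) = μ, a = 0.3·1.3438 = 0.40 and b = 0.7·1.3438 = 0.94.

a = 0.40, b = 0.94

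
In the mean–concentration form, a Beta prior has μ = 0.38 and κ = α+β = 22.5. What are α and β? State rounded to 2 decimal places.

α = μκ = 0.38×22.5 = 8.55 and β = (1−μ)κ = 0.62×22.5 = 13.95.

α = 8.55, β = 13.95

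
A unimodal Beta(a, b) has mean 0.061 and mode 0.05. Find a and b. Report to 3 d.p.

a = 4.991, b = 76.827

Let s = a+b. Mean gives a = μs = 0.061s; mode gives (a−1)/(s−2) = 0.05.
Substituting: 0.061s − 1 = 0.05(s−2) = 0.05s − 0.10, so 0.011s = 0.90 and s = 81.8182.
Then a = 0.061×81.8182 = 4.991 and b = s−a = 76.827.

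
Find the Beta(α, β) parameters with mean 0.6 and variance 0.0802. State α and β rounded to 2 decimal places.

α = 1.20, β = 0.80

Write ν = α+β; then α = μν and Var = μ(1−μ)/(ν+1).
ν = μ(1−μ)/Var − 1 = 0.24/0.0802 − 1 = 1.9925.
α = 0.6·1.9925 = 1.20, β = 0.4·1.9925 = 0.80.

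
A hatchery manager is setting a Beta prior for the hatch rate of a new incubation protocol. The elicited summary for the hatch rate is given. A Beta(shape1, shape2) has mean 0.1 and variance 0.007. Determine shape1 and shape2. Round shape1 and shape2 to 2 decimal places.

By moment matching, shape1+shape2 = μ(1−μ)/σ² − 1 = (0.1·0.9)/0.007 − 1 = 12.8571 − 1 = 11.8571.
Since shape1/(shape1+shape2) = μ, shape1 = 0.1·11.8571 = 1.19 and shape2 = 0.9·11.8571 = 10.67.

shape1 = 1.19, shape2 = 10.67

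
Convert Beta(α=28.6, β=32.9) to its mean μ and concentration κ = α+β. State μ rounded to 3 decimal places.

κ = α+β = 28.6+32.9 = 61.5; μ = α/κ = 28.6/61.5 = 0.465.

μ = 0.465, κ = 61.5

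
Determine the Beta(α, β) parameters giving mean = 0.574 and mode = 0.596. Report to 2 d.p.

With s = α+β: μ = α/s and mode = (α−1)/(s−2). Eliminating α = μs,
μs − 1 = m(s−2) ⇒ s(μ−m) = 1−2m ⇒ s = -0.192/-0.022 = 8.7273.
So α = μs = 5.01, β = (1−μ)s = 3.72.

α = 5.01, β = 3.72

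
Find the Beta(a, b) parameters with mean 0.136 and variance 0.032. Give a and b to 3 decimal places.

a = 0.363, b = 2.309

Let s = a+b. The Beta variance is μ(1−μ)/(s+1).
So s+1 = μ(1−μ)/σ² = (0.136×0.864)/0.032 = 0.117504/0.032 = 3.6720, giving s = 2.6720.
Then a = μs = 0.136×2.6720 = 0.363 and b = (1−μ)s = 0.864×2.6720 = 2.309.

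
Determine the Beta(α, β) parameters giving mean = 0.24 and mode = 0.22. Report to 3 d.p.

α = 6.720, β = 21.280

Let s = α+β. Mean gives α = μs = 0.24s; mode gives (α−1)/(s−2) = 0.22.
Substituting: 0.24s − 1 = 0.22(s−2) = 0.22s − 0.44, so 0.02s = 0.56 and s = 28.0000.
Then α = 0.24×28.0000 = 6.720 and β = s−α = 21.280.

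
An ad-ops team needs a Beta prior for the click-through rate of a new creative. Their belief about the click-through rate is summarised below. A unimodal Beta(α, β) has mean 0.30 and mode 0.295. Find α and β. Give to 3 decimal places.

α = 24.600, β = 57.400

With s = α+β: μ = α/s and mode = (α−1)/(s−2). Eliminating α = μs,
μs − 1 = m(s−2) ⇒ s(μ−m) = 1−2m ⇒ s = 0.410/0.005 = 82.0000.
So α = μs = 24.600, β = (1−μ)s = 57.400.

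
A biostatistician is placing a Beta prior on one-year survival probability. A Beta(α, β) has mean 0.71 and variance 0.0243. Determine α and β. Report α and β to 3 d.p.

α = 5.306, β = 2.167

By moment matching, α+β = μ(1−μ)/σ² − 1 = (0.71·0.29)/0.0243 − 1 = 8.4733 − 1 = 7.4733.
Since α/(α+β) = μ, α = 0.71·7.4733 = 5.306 and β = 0.29·7.4733 = 2.167.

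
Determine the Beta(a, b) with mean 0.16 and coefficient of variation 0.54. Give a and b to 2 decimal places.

Var = (CV·μ)² = (0.54×0.16)² = 0.007465.
a+b = μ(1−μ)/Var − 1 = 0.1344/0.007465 − 1 = 17.0041.
Thus a = 0.16·17.0041 = 2.72 and b = 0.84·17.0041 = 14.28.

a = 2.72, b = 14.28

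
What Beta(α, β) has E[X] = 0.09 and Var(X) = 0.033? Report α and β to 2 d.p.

α = 0.13, β = 1.35

Let s = α+β. The Beta variance is μ(1−μ)/(s+1).
So s+1 = μ(1−μ)/σ² = (0.09×0.91)/0.033 = 0.0819/0.033 = 2.4818, giving s = 1.4818.
Then α = μs = 0.09×1.4818 = 0.13 and β = (1−μ)s = 0.91×1.4818 = 1.35.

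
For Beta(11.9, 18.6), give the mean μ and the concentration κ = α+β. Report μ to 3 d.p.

κ = α+β = 11.9+18.6 = 30.5; μ = α/κ = 11.9/30.5 = 0.390.

μ = 0.390, κ = 30.5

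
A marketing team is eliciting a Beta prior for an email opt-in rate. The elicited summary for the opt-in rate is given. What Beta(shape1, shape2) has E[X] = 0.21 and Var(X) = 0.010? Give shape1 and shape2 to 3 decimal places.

shape1 = 3.274, shape2 = 12.316

Write ν = shape1+shape2; then shape1 = μν and Var = μ(1−μ)/(ν+1).
ν = μ(1−μ)/Var − 1 = 0.1659/0.010 − 1 = 15.5900.
shape1 = 0.21·15.5900 = 3.274, shape2 = 0.79·15.5900 = 12.316.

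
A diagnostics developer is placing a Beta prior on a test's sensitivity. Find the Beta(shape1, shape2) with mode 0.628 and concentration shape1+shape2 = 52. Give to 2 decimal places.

shape1 = 32.40, shape2 = 19.60

Since the density peak of Beta(shape1,shape2) is at (shape1−1)/(shape1+shape2−2),
shape1 = 1 + 0.628(52−2) = 32.40 and shape2 = 52 − 32.40 = 19.60.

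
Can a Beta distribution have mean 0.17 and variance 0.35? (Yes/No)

A Beta with mean μ has variance μ(1−μ)/(α+β+1) < μ(1−μ).
Here μ(1−μ) = 0.17×0.83 = 0.1411, and 0.35 ≥ 0.1411.

No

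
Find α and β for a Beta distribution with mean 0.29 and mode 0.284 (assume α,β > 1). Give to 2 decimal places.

Let s = α+β. Mean gives α = μs = 0.29s; mode gives (α−1)/(s−2) = 0.284.
Substituting: 0.29s − 1 = 0.284(s−2) = 0.284s − 0.568, so 0.006s = 0.432 and s = 72.0000.
Then α = 0.29×72.0000 = 20.88 and β = s−α = 51.12.

α = 20.88, β = 51.12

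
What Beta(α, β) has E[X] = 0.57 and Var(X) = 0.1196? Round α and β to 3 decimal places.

Let s = α+β. The Beta variance is μ(1−μ)/(s+1).
So s+1 = μ(1−μ)/σ² = (0.57×0.43)/0.1196 = 0.2451/0.1196 = 2.0493, giving s = 1.0493.
Then α = μs = 0.57×1.0493 = 0.598 and β = (1−μ)s = 0.43×1.0493 = 0.451.

α = 0.598, β = 0.451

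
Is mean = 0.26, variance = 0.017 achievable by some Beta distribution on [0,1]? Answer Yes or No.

Yes

For any Beta, Var(X) < E[X]·(1−E[X]).
Here μ(1−μ) = 0.26×0.74 = 0.1924, and 0.017 < 0.1924.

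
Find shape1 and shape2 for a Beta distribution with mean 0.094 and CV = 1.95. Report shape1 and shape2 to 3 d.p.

shape1 = 0.144, shape2 = 1.390

Var = (CV·μ)² = (1.95×0.094)² = 0.033599.
shape1+shape2 = μ(1−μ)/Var − 1 = 0.085164/0.033599 − 1 = 1.5347.
Thus shape1 = 0.094·1.5347 = 0.144 and shape2 = 0.906·1.5347 = 1.390.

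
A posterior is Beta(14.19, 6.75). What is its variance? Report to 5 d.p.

0.00996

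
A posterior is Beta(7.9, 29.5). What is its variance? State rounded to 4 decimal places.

Var = αβ/[(α+β)²(α+β+1)] = (7.9×29.5)/(37.4²×38.4) = 233.05/53712.384 = 0.0043.

0.0043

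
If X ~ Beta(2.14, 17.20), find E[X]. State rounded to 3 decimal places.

0.111

E[X] = α/(α+β) = 2.14/19.34 = 0.111.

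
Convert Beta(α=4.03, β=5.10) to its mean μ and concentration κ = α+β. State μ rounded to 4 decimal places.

μ = 0.4414, κ = 9.13

κ = α+β = 4.03+5.10 = 9.13; μ = α/κ = 4.03/9.13 = 0.4414.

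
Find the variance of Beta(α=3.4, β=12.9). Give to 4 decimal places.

α+β = 16.3 and αβ = 43.86, so Var = αβ/[(α+β)²(α+β+1)] = 43.86/4596.437 = 0.0095.

0.0095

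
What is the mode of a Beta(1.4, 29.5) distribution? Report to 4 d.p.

0.0138

With α,β > 1, mode = (α−1)/(α+β−2) = 0.4/28.9 = 0.0138.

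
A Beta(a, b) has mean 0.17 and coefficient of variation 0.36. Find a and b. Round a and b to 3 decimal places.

a = 6.234, b = 30.438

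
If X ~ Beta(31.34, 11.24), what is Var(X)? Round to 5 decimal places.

0.00446

α+β = 42.58 and αβ = 352.2616, so Var = αβ/[(α+β)²(α+β+1)] = 352.2616/79012.997912 = 0.00446.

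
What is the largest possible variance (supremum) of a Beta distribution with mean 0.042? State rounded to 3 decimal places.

For fixed mean μ the Beta variance is μ(1−μ)/(α+β+1), increasing as α+β decreases.
Its least upper bound (not attained) is μ(1−μ) = 0.042·0.958 = 0.040.

0.040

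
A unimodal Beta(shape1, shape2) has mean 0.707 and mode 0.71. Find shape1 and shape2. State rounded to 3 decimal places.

shape1 = 98.980, shape2 = 41.020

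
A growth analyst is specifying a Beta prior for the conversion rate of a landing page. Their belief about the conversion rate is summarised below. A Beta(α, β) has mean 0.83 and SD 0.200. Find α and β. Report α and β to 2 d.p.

σ² = 0.200² = 0.040000.
With s = α+β, Var = μ(1−μ)/(s+1), so s+1 = (0.83×0.17)/0.040000 = 3.5275 and s = 2.5275.
α = μs = 2.10, β = (1−μ)s = 0.43.

α = 2.10, β = 0.43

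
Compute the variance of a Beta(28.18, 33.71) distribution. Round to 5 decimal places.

0.00394

μ = 28.18/61.89 = 0.455324; Var = μ(1−μ)/(α+β+1) = 0.2480041/62.89 = 0.00394.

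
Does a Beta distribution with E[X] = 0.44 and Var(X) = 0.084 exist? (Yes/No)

The Beta variance bound is σ² < μ(1−μ).
Here μ(1−μ) = 0.44×0.56 = 0.2464, and 0.084 < 0.2464.

Yes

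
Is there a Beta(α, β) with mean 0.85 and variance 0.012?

For any Beta, Var(X) < E[X]·(1−E[X]).
Here μ(1−μ) = 0.85×0.15 = 0.1275, and 0.012 < 0.1275.

Yes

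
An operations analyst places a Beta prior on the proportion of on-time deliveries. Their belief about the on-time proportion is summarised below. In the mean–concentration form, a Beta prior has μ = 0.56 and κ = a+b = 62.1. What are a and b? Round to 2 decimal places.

a = 34.78, b = 27.32

Split κ in proportion μ : (1−μ): a = 0.56·62.1 = 34.78, b = 62.1 − 34.78 = 27.32.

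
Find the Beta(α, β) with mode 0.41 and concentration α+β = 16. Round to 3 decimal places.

Since the density peak of Beta(α,β) is at (α−1)/(α+β−2),
α = 1 + 0.41(16−2) = 6.740 and β = 16 − 6.740 = 9.260.

α = 6.740, β = 9.260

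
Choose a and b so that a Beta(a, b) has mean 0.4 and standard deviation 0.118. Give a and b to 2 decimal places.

σ² = 0.118² = 0.013924.
With s = a+b, Var = μ(1−μ)/(s+1), so s+1 = (0.4×0.6)/0.013924 = 17.2364 and s = 16.2364.
a = μs = 6.49, b = (1−μ)s = 9.74.

a = 6.49, b = 9.74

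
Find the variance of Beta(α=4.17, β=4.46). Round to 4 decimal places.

0.0259

Var = αβ/[(α+β)²(α+β+1)] = (4.17×4.46)/(8.63²×9.63) = 18.5982/717.212547 = 0.0259.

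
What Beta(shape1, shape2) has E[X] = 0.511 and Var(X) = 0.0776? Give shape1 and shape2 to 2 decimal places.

Let s = shape1+shape2. The Beta variance is μ(1−μ)/(s+1).
So s+1 = μ(1−μ)/σ² = (0.511×0.489)/0.0776 = 0.249879/0.0776 = 3.2201, giving s = 2.2201.
Then shape1 = μs = 0.511×2.2201 = 1.13 and shape2 = (1−μ)s = 0.489×2.2201 = 1.09.

shape1 = 1.13, shape2 = 1.09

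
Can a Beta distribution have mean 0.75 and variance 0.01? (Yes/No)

A Beta with mean μ has variance μ(1−μ)/(α+β+1) < μ(1−μ).
Here μ(1−μ) = 0.75×0.25 = 0.1875, and 0.01 < 0.1875.

Yes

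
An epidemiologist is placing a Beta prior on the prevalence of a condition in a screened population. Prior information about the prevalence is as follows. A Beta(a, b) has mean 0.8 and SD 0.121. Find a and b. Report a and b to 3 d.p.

a = 7.943, b = 1.986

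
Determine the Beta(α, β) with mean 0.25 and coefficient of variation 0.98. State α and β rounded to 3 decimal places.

α = 0.531, β = 1.593

σ = CV·μ = 0.98×0.25 = 0.24500, so σ² = 0.060025.
s+1 = μ(1−μ)/σ² = 0.1875/0.060025 = 3.1237, so s = α+β = 2.1237.
α = μs = 0.531, β = (1−μ)s = 1.593.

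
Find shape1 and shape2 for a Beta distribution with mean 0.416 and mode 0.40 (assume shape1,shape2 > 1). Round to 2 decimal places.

shape1 = 5.20, shape2 = 7.30

Let s = shape1+shape2. Mean gives shape1 = μs = 0.416s; mode gives (shape1−1)/(s−2) = 0.40.
Substituting: 0.416s − 1 = 0.40(s−2) = 0.40s − 0.80, so 0.016s = 0.20 and s = 12.5000.
Then shape1 = 0.416×12.5000 = 5.20 and shape2 = s−shape1 = 7.30.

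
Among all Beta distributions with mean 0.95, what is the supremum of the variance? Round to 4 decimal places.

0.0475

For fixed mean μ the Beta variance is μ(1−μ)/(α+β+1), increasing as α+β decreases.
Its least upper bound (not attained) is μ(1−μ) = 0.95·0.05 = 0.0475.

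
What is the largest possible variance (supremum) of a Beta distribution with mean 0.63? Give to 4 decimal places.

Var = μ(1−μ)/(α+β+1), which approaches μ(1−μ) as α+β → 0.
So the supremum is μ(1−μ) = 0.63×0.37 = 0.2331.

0.2331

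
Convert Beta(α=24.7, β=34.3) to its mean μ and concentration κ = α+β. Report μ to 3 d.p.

μ = 0.419, κ = 59.0

κ = α+β = 24.7+34.3 = 59.0; μ = α/κ = 24.7/59.0 = 0.419.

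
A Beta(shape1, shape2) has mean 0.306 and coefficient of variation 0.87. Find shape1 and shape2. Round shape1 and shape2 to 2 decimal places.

shape1 = 0.61, shape2 = 1.39

σ = CV·μ = 0.87×0.306 = 0.26622, so σ² = 0.070873.
s+1 = μ(1−μ)/σ² = 0.212364/0.070873 = 2.9964, so s = shape1+shape2 = 1.9964.
shape1 = μs = 0.61, shape2 = (1−μ)s = 1.39.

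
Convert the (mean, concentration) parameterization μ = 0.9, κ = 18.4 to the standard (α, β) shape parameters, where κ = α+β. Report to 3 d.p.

Split κ in proportion μ : (1−μ): α = 0.9·18.4 = 16.560, β = 18.4 − 16.560 = 1.840.

α = 16.560, β = 1.840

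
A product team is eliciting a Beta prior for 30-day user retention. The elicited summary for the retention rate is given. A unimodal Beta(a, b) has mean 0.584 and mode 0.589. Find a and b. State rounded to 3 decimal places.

a = 20.790, b = 14.810

Let s = a+b. Mean gives a = μs = 0.584s; mode gives (a−1)/(s−2) = 0.589.
Substituting: 0.584s − 1 = 0.589(s−2) = 0.589s − 1.178, so -0.005s = -0.178 and s = 35.6000.
Then a = 0.584×35.6000 = 20.790 and b = s−a = 14.810.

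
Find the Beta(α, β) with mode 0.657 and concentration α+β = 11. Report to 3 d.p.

α = 6.913, β = 4.087

Since the density peak of Beta(α,β) is at (α−1)/(α+β−2),
α = 1 + 0.657(11−2) = 6.913 and β = 11 − 6.913 = 4.087.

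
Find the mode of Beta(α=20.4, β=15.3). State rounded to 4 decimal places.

0.5757

With α,β > 1, mode = (α−1)/(α+β−2) = 19.4/33.7 = 0.5757.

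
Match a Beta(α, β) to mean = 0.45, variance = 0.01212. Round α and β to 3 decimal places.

Write ν = α+β; then α = μν and Var = μ(1−μ)/(ν+1).
ν = μ(1−μ)/Var − 1 = 0.2475/0.01212 − 1 = 19.4208.
α = 0.45·19.4208 = 8.739, β = 0.55·19.4208 = 10.681.

α = 8.739, β = 10.681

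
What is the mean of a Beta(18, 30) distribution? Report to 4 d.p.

0.3750

E[X] = α/(α+β) = 18/48 = 0.3750.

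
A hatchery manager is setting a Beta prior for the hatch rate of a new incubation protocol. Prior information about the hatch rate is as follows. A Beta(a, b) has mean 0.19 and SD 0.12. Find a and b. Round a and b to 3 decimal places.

a = 1.841, b = 7.847

First σ² = 0.0144. Setting a = μn, b = (1−μ)n with n = a+b,
μ(1−μ)/(n+1) = 0.0144 ⇒ n+1 = 0.1539/0.0144 = 10.6875 ⇒ n = 9.6875.
Hence a = 0.19×9.6875 = 1.841, b = 0.81×9.6875 = 7.847.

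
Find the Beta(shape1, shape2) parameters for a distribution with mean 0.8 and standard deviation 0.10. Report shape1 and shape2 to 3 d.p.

Variance = 0.10² = 0.0100. The moment-matching identity shape1+shape2 = μ(1−μ)/Var − 1 gives
shape1+shape2 = 0.16/0.0100 − 1 = 15.0000, so shape1 = μ·15.0000 = 12.000 and shape2 = (1−μ)·15.0000 = 3.000.

shape1 = 12.000, shape2 = 3.000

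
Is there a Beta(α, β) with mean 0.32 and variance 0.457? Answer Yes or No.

No

For any Beta, Var(X) < E[X]·(1−E[X]).
Here μ(1−μ) = 0.32×0.68 = 0.2176, and 0.457 ≥ 0.2176.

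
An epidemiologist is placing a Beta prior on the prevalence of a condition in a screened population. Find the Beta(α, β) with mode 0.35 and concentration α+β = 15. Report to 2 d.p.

α = 5.55, β = 9.45

For α,β>1 the mode is (α−1)/(α+β−2), so α = mode·(κ−2)+1 = 0.35×13+1 = 5.55.
And β = (1−mode)·(κ−2)+1 = 0.65×13+1 = 9.45.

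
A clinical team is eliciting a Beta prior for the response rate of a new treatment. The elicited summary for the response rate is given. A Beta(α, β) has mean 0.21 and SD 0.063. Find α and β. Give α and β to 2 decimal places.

α = 8.57, β = 32.23

Variance = 0.063² = 0.003969. The moment-matching identity α+β = μ(1−μ)/Var − 1 gives
α+β = 0.1659/0.003969 − 1 = 40.7989, so α = μ·40.7989 = 8.57 and β = (1−μ)·40.7989 = 32.23.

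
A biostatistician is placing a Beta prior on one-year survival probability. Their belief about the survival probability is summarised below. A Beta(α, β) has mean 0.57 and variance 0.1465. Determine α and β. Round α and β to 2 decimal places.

By moment matching, α+β = μ(1−μ)/σ² − 1 = (0.57·0.43)/0.1465 − 1 = 1.6730 − 1 = 0.6730.
Since α/(α+β) = μ, α = 0.57·0.6730 = 0.38 and β = 0.43·0.6730 = 0.29.

α = 0.38, β = 0.29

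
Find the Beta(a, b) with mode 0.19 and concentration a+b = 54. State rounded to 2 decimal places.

a = 10.88, b = 43.12

Mode = (a−1)/(κ−2) with κ = a+b, so a−1 = 0.19·52 = 9.88.
a = 10.88; b = κ − a = 43.12.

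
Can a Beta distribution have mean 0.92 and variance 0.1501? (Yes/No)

No

The Beta variance bound is σ² < μ(1−μ).
Here μ(1−μ) = 0.92×0.08 = 0.0736, and 0.1501 ≥ 0.0736.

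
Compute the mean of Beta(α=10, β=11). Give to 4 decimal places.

0.4762

The Beta mean is α/(α+β) = 10/(10+11) = 0.4762.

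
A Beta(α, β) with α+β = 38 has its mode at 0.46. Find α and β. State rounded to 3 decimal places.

For α,β>1 the mode is (α−1)/(α+β−2), so α = mode·(κ−2)+1 = 0.46×36+1 = 17.560.
And β = (1−mode)·(κ−2)+1 = 0.54×36+1 = 20.440.

α = 17.560, β = 20.440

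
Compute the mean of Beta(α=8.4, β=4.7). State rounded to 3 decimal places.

E[X] = α/(α+β) = 8.4/13.1 = 0.641.

0.641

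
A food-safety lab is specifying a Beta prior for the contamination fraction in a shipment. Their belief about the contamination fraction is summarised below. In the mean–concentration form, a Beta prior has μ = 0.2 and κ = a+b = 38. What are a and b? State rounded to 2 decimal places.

a = μκ = 0.2×38 = 7.60 and b = (1−μ)κ = 0.8×38 = 30.40.

a = 7.60, b = 30.40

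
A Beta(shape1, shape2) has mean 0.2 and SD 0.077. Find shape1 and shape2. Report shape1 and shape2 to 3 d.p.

σ² = 0.077² = 0.005929.
With s = shape1+shape2, Var = μ(1−μ)/(s+1), so s+1 = (0.2×0.8)/0.005929 = 26.9860 and s = 25.9860.
shape1 = μs = 5.197, shape2 = (1−μ)s = 20.789.

shape1 = 5.197, shape2 = 20.789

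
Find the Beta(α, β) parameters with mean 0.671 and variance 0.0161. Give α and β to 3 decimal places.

α = 8.530, β = 4.182

Write ν = α+β; then α = μν and Var = μ(1−μ)/(ν+1).
ν = μ(1−μ)/Var − 1 = 0.220759/0.0161 − 1 = 12.7117.
α = 0.671·12.7117 = 8.530, β = 0.329·12.7117 = 4.182.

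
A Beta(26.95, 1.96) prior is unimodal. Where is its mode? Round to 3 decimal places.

0.964

With α,β > 1, mode = (α−1)/(α+β−2) = 25.95/26.91 = 0.964.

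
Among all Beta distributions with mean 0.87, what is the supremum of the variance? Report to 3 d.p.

0.113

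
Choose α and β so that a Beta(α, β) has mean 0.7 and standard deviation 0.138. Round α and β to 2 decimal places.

α = 7.02, β = 3.01

Variance = 0.138² = 0.019044. The moment-matching identity α+β = μ(1−μ)/Var − 1 gives
α+β = 0.21/0.019044 − 1 = 10.0271, so α = μ·10.0271 = 7.02 and β = (1−μ)·10.0271 = 3.01.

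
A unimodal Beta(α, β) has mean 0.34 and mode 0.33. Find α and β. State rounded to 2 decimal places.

α = 11.56, β = 22.44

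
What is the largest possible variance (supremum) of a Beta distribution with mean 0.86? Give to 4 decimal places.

For fixed mean μ the Beta variance is μ(1−μ)/(α+β+1), increasing as α+β decreases.
Its least upper bound (not attained) is μ(1−μ) = 0.86·0.14 = 0.1204.

0.1204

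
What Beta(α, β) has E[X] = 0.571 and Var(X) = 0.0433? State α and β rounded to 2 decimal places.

By moment matching, α+β = μ(1−μ)/σ² − 1 = (0.571·0.429)/0.0433 − 1 = 5.6573 − 1 = 4.6573.
Since α/(α+β) = μ, α = 0.571·4.6573 = 2.66 and β = 0.429·4.6573 = 2.00.

α = 2.66, β = 2.00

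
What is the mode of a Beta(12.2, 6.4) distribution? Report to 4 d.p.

0.6747

The density x^(α−1)(1−x)^(β−1) is maximised at (α−1)/(α+β−2) = 11.2/16.6 = 0.6747.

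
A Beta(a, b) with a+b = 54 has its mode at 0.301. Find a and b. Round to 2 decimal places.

a = 16.65, b = 37.35

Since the density peak of Beta(a,b) is at (a−1)/(a+b−2),
a = 1 + 0.301(54−2) = 16.65 and b = 54 − 16.65 = 37.35.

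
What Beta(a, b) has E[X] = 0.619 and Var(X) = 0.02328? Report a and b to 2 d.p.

Write ν = a+b; then a = μν and Var = μ(1−μ)/(ν+1).
ν = μ(1−μ)/Var − 1 = 0.235839/0.02328 − 1 = 9.1305.
a = 0.619·9.1305 = 5.65, b = 0.381·9.1305 = 3.48.

a = 5.65, b = 3.48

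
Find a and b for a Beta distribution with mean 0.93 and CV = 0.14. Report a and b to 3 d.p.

a = 2.641, b = 0.199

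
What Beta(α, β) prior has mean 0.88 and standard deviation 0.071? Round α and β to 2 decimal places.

α = 17.55, β = 2.39

First σ² = 0.005041. Setting α = μn, β = (1−μ)n with n = α+β,
μ(1−μ)/(n+1) = 0.005041 ⇒ n+1 = 0.1056/0.005041 = 20.9482 ⇒ n = 19.9482.
Hence α = 0.88×19.9482 = 17.55, β = 0.12×19.9482 = 2.39.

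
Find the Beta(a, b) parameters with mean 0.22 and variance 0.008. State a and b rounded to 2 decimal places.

a = 4.50, b = 15.95

By moment matching, a+b = μ(1−μ)/σ² − 1 = (0.22·0.78)/0.008 − 1 = 21.4500 − 1 = 20.4500.
Since a/(a+b) = μ, a = 0.22·20.4500 = 4.50 and b = 0.78·20.4500 = 15.95.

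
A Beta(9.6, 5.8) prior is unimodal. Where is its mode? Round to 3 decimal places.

0.642

The density x^(α−1)(1−x)^(β−1) is maximised at (α−1)/(α+β−2) = 8.6/13.4 = 0.642.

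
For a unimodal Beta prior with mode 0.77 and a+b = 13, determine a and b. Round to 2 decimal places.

a = 9.47, b = 3.53

Since the density peak of Beta(a,b) is at (a−1)/(a+b−2),
a = 1 + 0.77(13−2) = 9.47 and b = 13 − 9.47 = 3.53.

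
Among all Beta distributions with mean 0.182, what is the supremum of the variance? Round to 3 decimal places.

Var = μ(1−μ)/(α+β+1), which approaches μ(1−μ) as α+β → 0.
So the supremum is μ(1−μ) = 0.182×0.818 = 0.149.

0.149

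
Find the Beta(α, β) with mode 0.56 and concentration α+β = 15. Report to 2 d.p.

α = 8.28, β = 6.72

Since the density peak of Beta(α,β) is at (α−1)/(α+β−2),
α = 1 + 0.56(15−2) = 8.28 and β = 15 − 8.28 = 6.72.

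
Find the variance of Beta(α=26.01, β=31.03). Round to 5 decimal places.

0.00427

Var = αβ/[(α+β)²(α+β+1)] = (26.01×31.03)/(57.04²×58.04) = 807.0903/188836.715264 = 0.00427.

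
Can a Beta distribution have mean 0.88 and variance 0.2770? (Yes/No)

The Beta variance bound is σ² < μ(1−μ).
Here μ(1−μ) = 0.88×0.12 = 0.1056, and 0.2770 ≥ 0.1056.

No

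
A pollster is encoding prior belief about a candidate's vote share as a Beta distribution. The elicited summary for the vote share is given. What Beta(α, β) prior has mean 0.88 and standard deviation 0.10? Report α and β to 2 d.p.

α = 8.41, β = 1.15

Variance = 0.10² = 0.0100. The moment-matching identity α+β = μ(1−μ)/Var − 1 gives
α+β = 0.1056/0.0100 − 1 = 9.5600, so α = μ·9.5600 = 8.41 and β = (1−μ)·9.5600 = 1.15.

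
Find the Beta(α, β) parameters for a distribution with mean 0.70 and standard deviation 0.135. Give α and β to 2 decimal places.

α = 7.37, β = 3.16

First σ² = 0.018225. Setting α = μn, β = (1−μ)n with n = α+β,
μ(1−μ)/(n+1) = 0.018225 ⇒ n+1 = 0.2100/0.018225 = 11.5226 ⇒ n = 10.5226.
Hence α = 0.70×10.5226 = 7.37, β = 0.30×10.5226 = 3.16.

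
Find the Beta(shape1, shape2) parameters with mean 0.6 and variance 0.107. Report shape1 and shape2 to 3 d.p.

Let s = shape1+shape2. The Beta variance is μ(1−μ)/(s+1).
So s+1 = μ(1−μ)/σ² = (0.6×0.4)/0.107 = 0.24/0.107 = 2.2430, giving s = 1.2430.
Then shape1 = μs = 0.6×1.2430 = 0.746 and shape2 = (1−μ)s = 0.4×1.2430 = 0.497.

shape1 = 0.746, shape2 = 0.497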